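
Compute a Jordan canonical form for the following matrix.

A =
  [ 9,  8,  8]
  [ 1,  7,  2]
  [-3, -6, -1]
J_2(5) ⊕ J_1(5)

The characteristic polynomial is
  det(x·I − A) = x^3 - 15*x^2 + 75*x - 125 = (x - 5)^3

Eigenvalues and multiplicities (the geometric multiplicity of λ is n − rank(A − λI), which equals the number of Jordan blocks for λ):
  λ = 5: algebraic multiplicity = 3, geometric multiplicity = 2

Determining the block sizes for each eigenvalue:
  λ = 5: 2 blocks summing to 3 forces exactly one block of size 2 and the rest size 1 → block sizes [2, 1]

Assembling the blocks gives a Jordan form
J =
  [5, 1, 0]
  [0, 5, 0]
  [0, 0, 5]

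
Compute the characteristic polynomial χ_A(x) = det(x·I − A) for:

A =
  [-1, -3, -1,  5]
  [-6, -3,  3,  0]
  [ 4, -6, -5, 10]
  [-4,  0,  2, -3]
x^4 + 12*x^3 + 54*x^2 + 108*x + 81

Expanding det(x·I − A) (e.g. by cofactor expansion or by noting that A is similar to its Jordan form J, which has the same characteristic polynomial as A) gives
  χ_A(x) = x^4 + 12*x^3 + 54*x^2 + 108*x + 81
which factors as (x + 3)^4. The eigenvalues (with algebraic multiplicities) are λ = -3 with multiplicity 4.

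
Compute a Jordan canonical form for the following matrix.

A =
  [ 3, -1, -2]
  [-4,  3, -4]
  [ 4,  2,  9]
J_2(5) ⊕ J_1(5)

The characteristic polynomial is
  det(x·I − A) = x^3 - 15*x^2 + 75*x - 125 = (x - 5)^3

Eigenvalues and multiplicities (the geometric multiplicity of λ is n − rank(A − λI), which equals the number of Jordan blocks for λ):
  λ = 5: algebraic multiplicity = 3, geometric multiplicity = 2

Determining the block sizes for each eigenvalue:
  λ = 5: 2 blocks summing to 3 forces exactly one block of size 2 and the rest size 1 → block sizes [2, 1]

Assembling the blocks gives a Jordan form
J =
  [5, 1, 0]
  [0, 5, 0]
  [0, 0, 5]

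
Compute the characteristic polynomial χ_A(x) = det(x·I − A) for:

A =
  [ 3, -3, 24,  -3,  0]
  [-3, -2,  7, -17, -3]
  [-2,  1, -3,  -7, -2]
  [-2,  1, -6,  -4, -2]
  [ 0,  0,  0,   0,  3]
x^5 + 3*x^4 - 18*x^3 - 54*x^2 + 81*x + 243

Expanding det(x·I − A) (e.g. by cofactor expansion or by noting that A is similar to its Jordan form J, which has the same characteristic polynomial as A) gives
  χ_A(x) = x^5 + 3*x^4 - 18*x^3 - 54*x^2 + 81*x + 243
which factors as (x - 3)^2*(x + 3)^3. The eigenvalues (with algebraic multiplicities) are λ = -3 with multiplicity 3, λ = 3 with multiplicity 2.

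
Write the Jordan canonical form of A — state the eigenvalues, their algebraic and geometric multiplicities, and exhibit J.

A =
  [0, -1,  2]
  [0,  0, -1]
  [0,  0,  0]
J_3(0)

The characteristic polynomial is
  det(x·I − A) = x^3

Eigenvalues and multiplicities (the geometric multiplicity of λ is n − rank(A − λI), which equals the number of Jordan blocks for λ):
  λ = 0: algebraic multiplicity = 3, geometric multiplicity = 1

Determining the block sizes for each eigenvalue:
  λ = 0: one block (gm = 1), so the single block has size am = 3 → block sizes [3]

Assembling the blocks gives a Jordan form
J =
  [0, 1, 0]
  [0, 0, 1]
  [0, 0, 0]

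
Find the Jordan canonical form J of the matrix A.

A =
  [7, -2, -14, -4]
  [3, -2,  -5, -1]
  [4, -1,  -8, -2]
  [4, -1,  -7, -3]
J_2(-2) ⊕ J_1(-1) ⊕ J_1(-1)

The characteristic polynomial is
  det(x·I − A) = x^4 + 6*x^3 + 13*x^2 + 12*x + 4 = (x + 1)^2*(x + 2)^2

Eigenvalues and multiplicities (the geometric multiplicity of λ is n − rank(A − λI), which equals the number of Jordan blocks for λ):
  λ = -2: algebraic multiplicity = 2, geometric multiplicity = 1
  λ = -1: algebraic multiplicity = 2, geometric multiplicity = 2

Determining the block sizes for each eigenvalue:
  λ = -2: one block (gm = 1), so the single block has size am = 2 → block sizes [2]
  λ = -1: gm = am = 2, so every block has size 1 → block sizes [1, 1]

Assembling the blocks gives a Jordan form
J =
  [-2,  1,  0,  0]
  [ 0, -2,  0,  0]
  [ 0,  0, -1,  0]
  [ 0,  0,  0, -1]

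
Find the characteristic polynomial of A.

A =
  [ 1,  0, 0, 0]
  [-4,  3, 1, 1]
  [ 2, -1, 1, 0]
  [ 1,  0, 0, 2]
x^4 - 7*x^3 + 18*x^2 - 20*x + 8

Expanding det(x·I − A) (e.g. by cofactor expansion or by noting that A is similar to its Jordan form J, which has the same characteristic polynomial as A) gives
  χ_A(x) = x^4 - 7*x^3 + 18*x^2 - 20*x + 8
which factors as (x - 2)^3*(x - 1). The eigenvalues (with algebraic multiplicities) are λ = 1 with multiplicity 1, λ = 2 with multiplicity 3.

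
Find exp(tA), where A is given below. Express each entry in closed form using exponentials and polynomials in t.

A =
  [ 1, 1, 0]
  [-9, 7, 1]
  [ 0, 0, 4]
e^{tA} =
  [-3*t*exp(4*t) + exp(4*t), t*exp(4*t), t^2*exp(4*t)/2]
  [-9*t*exp(4*t), 3*t*exp(4*t) + exp(4*t), 3*t^2*exp(4*t)/2 + t*exp(4*t)]
  [0, 0, exp(4*t)]

Strategy: write A = P · J · P⁻¹ where J is a Jordan canonical form, so e^{tA} = P · e^{tJ} · P⁻¹, and e^{tJ} can be computed block-by-block.

A has Jordan form
J =
  [4, 1, 0]
  [0, 4, 1]
  [0, 0, 4]
(up to reordering of blocks).

Per-block formulas:
  For a 3×3 Jordan block J_3(4): exp(t · J_3(4)) = e^(4t)·(I + t·N + (t^2/2)·N^2), where N is the 3×3 nilpotent shift.

After assembling e^{tJ} and conjugating by P, we get:

e^{tA} =
  [-3*t*exp(4*t) + exp(4*t), t*exp(4*t), t^2*exp(4*t)/2]
  [-9*t*exp(4*t), 3*t*exp(4*t) + exp(4*t), 3*t^2*exp(4*t)/2 + t*exp(4*t)]
  [0, 0, exp(4*t)]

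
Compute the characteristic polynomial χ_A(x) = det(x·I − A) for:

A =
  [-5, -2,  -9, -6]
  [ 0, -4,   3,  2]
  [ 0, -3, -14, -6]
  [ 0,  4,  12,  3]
x^4 + 20*x^3 + 150*x^2 + 500*x + 625

Expanding det(x·I − A) (e.g. by cofactor expansion or by noting that A is similar to its Jordan form J, which has the same characteristic polynomial as A) gives
  χ_A(x) = x^4 + 20*x^3 + 150*x^2 + 500*x + 625
which factors as (x + 5)^4. The eigenvalues (with algebraic multiplicities) are λ = -5 with multiplicity 4.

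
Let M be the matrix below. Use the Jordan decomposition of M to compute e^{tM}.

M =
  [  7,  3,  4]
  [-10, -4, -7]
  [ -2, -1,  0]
e^{tM} =
  [-t^2*exp(t) + 6*t*exp(t) + exp(t), -t^2*exp(t)/2 + 3*t*exp(t), -t^2*exp(t)/2 + 4*t*exp(t)]
  [2*t^2*exp(t) - 10*t*exp(t), t^2*exp(t) - 5*t*exp(t) + exp(t), t^2*exp(t) - 7*t*exp(t)]
  [-2*t*exp(t), -t*exp(t), -t*exp(t) + exp(t)]

Strategy: write M = P · J · P⁻¹ where J is a Jordan canonical form, so e^{tM} = P · e^{tJ} · P⁻¹, and e^{tJ} can be computed block-by-block.

M has Jordan form
J =
  [1, 1, 0]
  [0, 1, 1]
  [0, 0, 1]
(up to reordering of blocks).

Per-block formulas:
  For a 3×3 Jordan block J_3(1): exp(t · J_3(1)) = e^(1t)·(I + t·N + (t^2/2)·N^2), where N is the 3×3 nilpotent shift.

After assembling e^{tJ} and conjugating by P, we get:

e^{tM} =
  [-t^2*exp(t) + 6*t*exp(t) + exp(t), -t^2*exp(t)/2 + 3*t*exp(t), -t^2*exp(t)/2 + 4*t*exp(t)]
  [2*t^2*exp(t) - 10*t*exp(t), t^2*exp(t) - 5*t*exp(t) + exp(t), t^2*exp(t) - 7*t*exp(t)]
  [-2*t*exp(t), -t*exp(t), -t*exp(t) + exp(t)]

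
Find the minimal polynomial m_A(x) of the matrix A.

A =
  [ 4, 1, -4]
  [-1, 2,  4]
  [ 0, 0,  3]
x^2 - 6*x + 9

The characteristic polynomial is χ_A(x) = (x - 3)^3, so the eigenvalues are known. The minimal polynomial is
  m_A(x) = Π_λ (x − λ)^{k_λ}
where k_λ is the size of the *largest* Jordan block for λ (equivalently, the smallest k with (A − λI)^k v = 0 for every generalised eigenvector v of λ).

  λ = 3: largest Jordan block has size 2, contributing (x − 3)^2

So m_A(x) = (x - 3)^2 = x^2 - 6*x + 9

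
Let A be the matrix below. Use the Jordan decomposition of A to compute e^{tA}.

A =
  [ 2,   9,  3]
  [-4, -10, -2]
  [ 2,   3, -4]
e^{tA} =
  [3*t^2*exp(-4*t) + 6*t*exp(-4*t) + exp(-4*t), 9*t^2*exp(-4*t)/2 + 9*t*exp(-4*t), 3*t*exp(-4*t)]
  [-2*t^2*exp(-4*t) - 4*t*exp(-4*t), -3*t^2*exp(-4*t) - 6*t*exp(-4*t) + exp(-4*t), -2*t*exp(-4*t)]
  [2*t*exp(-4*t), 3*t*exp(-4*t), exp(-4*t)]

Strategy: write A = P · J · P⁻¹ where J is a Jordan canonical form, so e^{tA} = P · e^{tJ} · P⁻¹, and e^{tJ} can be computed block-by-block.

A has Jordan form
J =
  [-4,  1,  0]
  [ 0, -4,  1]
  [ 0,  0, -4]
(up to reordering of blocks).

Per-block formulas:
  For a 3×3 Jordan block J_3(-4): exp(t · J_3(-4)) = e^(-4t)·(I + t·N + (t^2/2)·N^2), where N is the 3×3 nilpotent shift.

After assembling e^{tJ} and conjugating by P, we get:

e^{tA} =
  [3*t^2*exp(-4*t) + 6*t*exp(-4*t) + exp(-4*t), 9*t^2*exp(-4*t)/2 + 9*t*exp(-4*t), 3*t*exp(-4*t)]
  [-2*t^2*exp(-4*t) - 4*t*exp(-4*t), -3*t^2*exp(-4*t) - 6*t*exp(-4*t) + exp(-4*t), -2*t*exp(-4*t)]
  [2*t*exp(-4*t), 3*t*exp(-4*t), exp(-4*t)]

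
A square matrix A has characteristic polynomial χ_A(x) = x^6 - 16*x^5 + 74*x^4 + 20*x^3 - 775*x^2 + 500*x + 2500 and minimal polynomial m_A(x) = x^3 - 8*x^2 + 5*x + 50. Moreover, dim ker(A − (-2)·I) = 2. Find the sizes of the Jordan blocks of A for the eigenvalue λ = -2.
Block sizes for λ = -2: [1, 1]

Step 1 — from the characteristic polynomial, algebraic multiplicity of λ = -2 is 2. From dim ker(A − (-2)·I) = 2, there are exactly 2 Jordan blocks for λ = -2.
Step 2 — from the minimal polynomial, the factor (x + 2) tells us the largest block for λ = -2 has size 1.
Step 3 — with total size 2, 2 blocks, and largest block 1, the block sizes (in nonincreasing order) are [1, 1].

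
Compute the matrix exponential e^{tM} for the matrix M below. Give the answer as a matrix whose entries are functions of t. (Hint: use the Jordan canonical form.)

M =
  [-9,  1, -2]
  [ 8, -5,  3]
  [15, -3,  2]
e^{tM} =
  [3*t^2*exp(-4*t)/2 - 5*t*exp(-4*t) + exp(-4*t), t*exp(-4*t), t^2*exp(-4*t)/2 - 2*t*exp(-4*t)]
  [-3*t^2*exp(-4*t)/2 + 8*t*exp(-4*t), -t*exp(-4*t) + exp(-4*t), -t^2*exp(-4*t)/2 + 3*t*exp(-4*t)]
  [-9*t^2*exp(-4*t)/2 + 15*t*exp(-4*t), -3*t*exp(-4*t), -3*t^2*exp(-4*t)/2 + 6*t*exp(-4*t) + exp(-4*t)]

Strategy: write M = P · J · P⁻¹ where J is a Jordan canonical form, so e^{tM} = P · e^{tJ} · P⁻¹, and e^{tJ} can be computed block-by-block.

M has Jordan form
J =
  [-4,  1,  0]
  [ 0, -4,  1]
  [ 0,  0, -4]
(up to reordering of blocks).

Per-block formulas:
  For a 3×3 Jordan block J_3(-4): exp(t · J_3(-4)) = e^(-4t)·(I + t·N + (t^2/2)·N^2), where N is the 3×3 nilpotent shift.

After assembling e^{tJ} and conjugating by P, we get:

e^{tM} =
  [3*t^2*exp(-4*t)/2 - 5*t*exp(-4*t) + exp(-4*t), t*exp(-4*t), t^2*exp(-4*t)/2 - 2*t*exp(-4*t)]
  [-3*t^2*exp(-4*t)/2 + 8*t*exp(-4*t), -t*exp(-4*t) + exp(-4*t), -t^2*exp(-4*t)/2 + 3*t*exp(-4*t)]
  [-9*t^2*exp(-4*t)/2 + 15*t*exp(-4*t), -3*t*exp(-4*t), -3*t^2*exp(-4*t)/2 + 6*t*exp(-4*t) + exp(-4*t)]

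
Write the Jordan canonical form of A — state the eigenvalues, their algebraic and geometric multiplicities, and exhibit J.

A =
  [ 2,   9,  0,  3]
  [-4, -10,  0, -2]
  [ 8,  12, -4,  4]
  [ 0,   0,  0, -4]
J_2(-4) ⊕ J_1(-4) ⊕ J_1(-4)

The characteristic polynomial is
  det(x·I − A) = x^4 + 16*x^3 + 96*x^2 + 256*x + 256 = (x + 4)^4

Eigenvalues and multiplicities (the geometric multiplicity of λ is n − rank(A − λI), which equals the number of Jordan blocks for λ):
  λ = -4: algebraic multiplicity = 4, geometric multiplicity = 3

Determining the block sizes for each eigenvalue:
  λ = -4: 3 blocks summing to 4 forces exactly one block of size 2 and the rest size 1 → block sizes [2, 1, 1]

Assembling the blocks gives a Jordan form
J =
  [-4,  1,  0,  0]
  [ 0, -4,  0,  0]
  [ 0,  0, -4,  0]
  [ 0,  0,  0, -4]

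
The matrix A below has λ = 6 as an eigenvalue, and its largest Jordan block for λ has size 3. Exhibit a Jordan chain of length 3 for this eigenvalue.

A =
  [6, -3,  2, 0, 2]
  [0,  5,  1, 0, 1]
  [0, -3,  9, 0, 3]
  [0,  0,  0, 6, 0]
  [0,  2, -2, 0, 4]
A Jordan chain for λ = 6 of length 3:
v_1 = (1, 0, 0, 0, 0)ᵀ
v_2 = (-3, -1, -3, 0, 2)ᵀ
v_3 = (0, 1, 0, 0, 0)ᵀ

Let N = A − (6)·I. We want v_3 with N^3 v_3 = 0 but N^2 v_3 ≠ 0; then v_{j-1} := N · v_j for j = 3, …, 2.

Pick v_3 = (0, 1, 0, 0, 0)ᵀ.
Then v_2 = N · v_3 = (-3, -1, -3, 0, 2)ᵀ.
Then v_1 = N · v_2 = (1, 0, 0, 0, 0)ᵀ.

Sanity check: (A − (6)·I) v_1 = (0, 0, 0, 0, 0)ᵀ = 0. ✓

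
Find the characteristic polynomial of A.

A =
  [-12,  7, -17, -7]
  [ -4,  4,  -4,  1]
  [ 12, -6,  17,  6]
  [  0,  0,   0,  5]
x^4 - 14*x^3 + 69*x^2 - 140*x + 100

Expanding det(x·I − A) (e.g. by cofactor expansion or by noting that A is similar to its Jordan form J, which has the same characteristic polynomial as A) gives
  χ_A(x) = x^4 - 14*x^3 + 69*x^2 - 140*x + 100
which factors as (x - 5)^2*(x - 2)^2. The eigenvalues (with algebraic multiplicities) are λ = 2 with multiplicity 2, λ = 5 with multiplicity 2.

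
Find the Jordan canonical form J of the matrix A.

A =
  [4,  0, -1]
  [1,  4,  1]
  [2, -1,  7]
J_3(5)

The characteristic polynomial is
  det(x·I − A) = x^3 - 15*x^2 + 75*x - 125 = (x - 5)^3

Eigenvalues and multiplicities (the geometric multiplicity of λ is n − rank(A − λI), which equals the number of Jordan blocks for λ):
  λ = 5: algebraic multiplicity = 3, geometric multiplicity = 1

Determining the block sizes for each eigenvalue:
  λ = 5: one block (gm = 1), so the single block has size am = 3 → block sizes [3]

Assembling the blocks gives a Jordan form
J =
  [5, 1, 0]
  [0, 5, 1]
  [0, 0, 5]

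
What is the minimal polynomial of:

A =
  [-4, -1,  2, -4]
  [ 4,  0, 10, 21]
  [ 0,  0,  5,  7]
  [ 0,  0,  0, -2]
x^4 + x^3 - 18*x^2 - 52*x - 40

The characteristic polynomial is χ_A(x) = (x - 5)*(x + 2)^3, so the eigenvalues are known. The minimal polynomial is
  m_A(x) = Π_λ (x − λ)^{k_λ}
where k_λ is the size of the *largest* Jordan block for λ (equivalently, the smallest k with (A − λI)^k v = 0 for every generalised eigenvector v of λ).

  λ = -2: largest Jordan block has size 3, contributing (x + 2)^3
  λ = 5: largest Jordan block has size 1, contributing (x − 5)

So m_A(x) = (x - 5)*(x + 2)^3 = x^4 + x^3 - 18*x^2 - 52*x - 40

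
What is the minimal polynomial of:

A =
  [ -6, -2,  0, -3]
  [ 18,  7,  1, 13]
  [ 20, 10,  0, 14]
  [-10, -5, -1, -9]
x^3 + 6*x^2 + 12*x + 8

The characteristic polynomial is χ_A(x) = (x + 2)^4, so the eigenvalues are known. The minimal polynomial is
  m_A(x) = Π_λ (x − λ)^{k_λ}
where k_λ is the size of the *largest* Jordan block for λ (equivalently, the smallest k with (A − λI)^k v = 0 for every generalised eigenvector v of λ).

  λ = -2: largest Jordan block has size 3, contributing (x + 2)^3

So m_A(x) = (x + 2)^3 = x^3 + 6*x^2 + 12*x + 8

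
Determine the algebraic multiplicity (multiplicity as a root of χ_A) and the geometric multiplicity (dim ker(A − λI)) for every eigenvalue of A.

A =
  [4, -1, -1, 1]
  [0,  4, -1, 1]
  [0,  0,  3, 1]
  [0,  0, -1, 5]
λ = 4: alg = 4, geom = 2

Step 1 — factor the characteristic polynomial to read off the algebraic multiplicities:
  χ_A(x) = (x - 4)^4

Step 2 — compute geometric multiplicities via the rank-nullity identity g(λ) = n − rank(A − λI):
  rank(A − (4)·I) = 2, so dim ker(A − (4)·I) = n − 2 = 2

Summary:
  λ = 4: algebraic multiplicity = 4, geometric multiplicity = 2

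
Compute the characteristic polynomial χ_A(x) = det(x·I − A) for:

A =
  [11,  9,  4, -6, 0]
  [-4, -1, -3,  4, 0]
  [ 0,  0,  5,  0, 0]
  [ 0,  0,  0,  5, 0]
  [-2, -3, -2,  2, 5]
x^5 - 25*x^4 + 250*x^3 - 1250*x^2 + 3125*x - 3125

Expanding det(x·I − A) (e.g. by cofactor expansion or by noting that A is similar to its Jordan form J, which has the same characteristic polynomial as A) gives
  χ_A(x) = x^5 - 25*x^4 + 250*x^3 - 1250*x^2 + 3125*x - 3125
which factors as (x - 5)^5. The eigenvalues (with algebraic multiplicities) are λ = 5 with multiplicity 5.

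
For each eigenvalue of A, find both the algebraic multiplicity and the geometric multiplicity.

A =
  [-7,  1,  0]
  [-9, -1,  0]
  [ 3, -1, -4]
λ = -4: alg = 3, geom = 2

Step 1 — factor the characteristic polynomial to read off the algebraic multiplicities:
  χ_A(x) = (x + 4)^3

Step 2 — compute geometric multiplicities via the rank-nullity identity g(λ) = n − rank(A − λI):
  rank(A − (-4)·I) = 1, so dim ker(A − (-4)·I) = n − 1 = 2

Summary:
  λ = -4: algebraic multiplicity = 3, geometric multiplicity = 2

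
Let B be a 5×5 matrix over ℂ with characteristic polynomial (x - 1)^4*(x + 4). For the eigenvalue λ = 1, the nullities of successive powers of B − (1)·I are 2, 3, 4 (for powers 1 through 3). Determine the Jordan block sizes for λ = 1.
Block sizes for λ = 1: [3, 1]

From the dimensions of kernels of powers, the number of Jordan blocks of size at least j is d_j − d_{j−1} where d_j = dim ker(N^j) (with d_0 = 0). Computing the differences gives [2, 1, 1].
The number of blocks of size exactly k is (#blocks of size ≥ k) − (#blocks of size ≥ k + 1), so the partition is: 1 block(s) of size 1, 1 block(s) of size 3.
In nonincreasing order the block sizes are [3, 1].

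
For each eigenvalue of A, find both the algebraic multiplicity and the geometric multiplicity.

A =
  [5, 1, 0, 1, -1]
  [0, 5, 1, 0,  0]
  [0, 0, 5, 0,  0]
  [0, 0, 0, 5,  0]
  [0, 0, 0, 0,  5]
λ = 5: alg = 5, geom = 3

Step 1 — factor the characteristic polynomial to read off the algebraic multiplicities:
  χ_A(x) = (x - 5)^5

Step 2 — compute geometric multiplicities via the rank-nullity identity g(λ) = n − rank(A − λI):
  rank(A − (5)·I) = 2, so dim ker(A − (5)·I) = n − 2 = 3

Summary:
  λ = 5: algebraic multiplicity = 5, geometric multiplicity = 3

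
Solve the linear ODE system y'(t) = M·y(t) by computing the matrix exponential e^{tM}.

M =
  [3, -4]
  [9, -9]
e^{tM} =
  [6*t*exp(-3*t) + exp(-3*t), -4*t*exp(-3*t)]
  [9*t*exp(-3*t), -6*t*exp(-3*t) + exp(-3*t)]

Strategy: write M = P · J · P⁻¹ where J is a Jordan canonical form, so e^{tM} = P · e^{tJ} · P⁻¹, and e^{tJ} can be computed block-by-block.

M has Jordan form
J =
  [-3,  1]
  [ 0, -3]
(up to reordering of blocks).

Per-block formulas:
  For a 2×2 Jordan block J_2(-3): exp(t · J_2(-3)) = e^(-3t)·(I + t·N), where N is the 2×2 nilpotent shift.

After assembling e^{tJ} and conjugating by P, we get:

e^{tM} =
  [6*t*exp(-3*t) + exp(-3*t), -4*t*exp(-3*t)]
  [9*t*exp(-3*t), -6*t*exp(-3*t) + exp(-3*t)]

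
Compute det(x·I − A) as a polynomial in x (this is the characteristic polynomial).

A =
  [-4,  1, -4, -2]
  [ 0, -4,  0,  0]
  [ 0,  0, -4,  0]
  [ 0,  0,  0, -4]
x^4 + 16*x^3 + 96*x^2 + 256*x + 256

Expanding det(x·I − A) (e.g. by cofactor expansion or by noting that A is similar to its Jordan form J, which has the same characteristic polynomial as A) gives
  χ_A(x) = x^4 + 16*x^3 + 96*x^2 + 256*x + 256
which factors as (x + 4)^4. The eigenvalues (with algebraic multiplicities) are λ = -4 with multiplicity 4.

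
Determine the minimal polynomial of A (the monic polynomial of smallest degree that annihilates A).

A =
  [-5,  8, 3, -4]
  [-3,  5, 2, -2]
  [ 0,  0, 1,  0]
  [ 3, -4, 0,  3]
x^3 - 3*x^2 + 3*x - 1

The characteristic polynomial is χ_A(x) = (x - 1)^4, so the eigenvalues are known. The minimal polynomial is
  m_A(x) = Π_λ (x − λ)^{k_λ}
where k_λ is the size of the *largest* Jordan block for λ (equivalently, the smallest k with (A − λI)^k v = 0 for every generalised eigenvector v of λ).

  λ = 1: largest Jordan block has size 3, contributing (x − 1)^3

So m_A(x) = (x - 1)^3 = x^3 - 3*x^2 + 3*x - 1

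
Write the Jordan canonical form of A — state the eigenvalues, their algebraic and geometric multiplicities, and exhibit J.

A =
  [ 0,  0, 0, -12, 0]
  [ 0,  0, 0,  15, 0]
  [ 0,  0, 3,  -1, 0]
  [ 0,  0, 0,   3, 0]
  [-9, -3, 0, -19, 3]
J_1(0) ⊕ J_1(0) ⊕ J_2(3) ⊕ J_1(3)

The characteristic polynomial is
  det(x·I − A) = x^5 - 9*x^4 + 27*x^3 - 27*x^2 = x^2*(x - 3)^3

Eigenvalues and multiplicities (the geometric multiplicity of λ is n − rank(A − λI), which equals the number of Jordan blocks for λ):
  λ = 0: algebraic multiplicity = 2, geometric multiplicity = 2
  λ = 3: algebraic multiplicity = 3, geometric multiplicity = 2

Determining the block sizes for each eigenvalue:
  λ = 0: gm = am = 2, so every block has size 1 → block sizes [1, 1]
  λ = 3: 2 blocks summing to 3 forces exactly one block of size 2 and the rest size 1 → block sizes [2, 1]

Assembling the blocks gives a Jordan form
J =
  [0, 0, 0, 0, 0]
  [0, 0, 0, 0, 0]
  [0, 0, 3, 1, 0]
  [0, 0, 0, 3, 0]
  [0, 0, 0, 0, 3]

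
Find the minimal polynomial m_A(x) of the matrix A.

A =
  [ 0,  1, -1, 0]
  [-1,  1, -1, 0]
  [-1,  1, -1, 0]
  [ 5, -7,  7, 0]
x^3

The characteristic polynomial is χ_A(x) = x^4, so the eigenvalues are known. The minimal polynomial is
  m_A(x) = Π_λ (x − λ)^{k_λ}
where k_λ is the size of the *largest* Jordan block for λ (equivalently, the smallest k with (A − λI)^k v = 0 for every generalised eigenvector v of λ).

  λ = 0: largest Jordan block has size 3, contributing (x − 0)^3

So m_A(x) = x^3 = x^3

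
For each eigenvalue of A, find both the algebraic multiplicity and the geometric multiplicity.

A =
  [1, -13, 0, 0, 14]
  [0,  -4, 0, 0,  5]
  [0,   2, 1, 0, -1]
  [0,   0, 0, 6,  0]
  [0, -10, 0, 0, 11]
λ = 1: alg = 3, geom = 2; λ = 6: alg = 2, geom = 2

Step 1 — factor the characteristic polynomial to read off the algebraic multiplicities:
  χ_A(x) = (x - 6)^2*(x - 1)^3

Step 2 — compute geometric multiplicities via the rank-nullity identity g(λ) = n − rank(A − λI):
  rank(A − (1)·I) = 3, so dim ker(A − (1)·I) = n − 3 = 2
  rank(A − (6)·I) = 3, so dim ker(A − (6)·I) = n − 3 = 2

Summary:
  λ = 1: algebraic multiplicity = 3, geometric multiplicity = 2
  λ = 6: algebraic multiplicity = 2, geometric multiplicity = 2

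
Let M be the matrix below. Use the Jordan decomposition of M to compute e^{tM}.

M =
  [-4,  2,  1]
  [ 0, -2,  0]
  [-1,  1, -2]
e^{tM} =
  [-t*exp(-3*t) + exp(-3*t), t*exp(-3*t) + exp(-2*t) - exp(-3*t), t*exp(-3*t)]
  [0, exp(-2*t), 0]
  [-t*exp(-3*t), t*exp(-3*t), t*exp(-3*t) + exp(-3*t)]

Strategy: write M = P · J · P⁻¹ where J is a Jordan canonical form, so e^{tM} = P · e^{tJ} · P⁻¹, and e^{tJ} can be computed block-by-block.

M has Jordan form
J =
  [-3,  1,  0]
  [ 0, -3,  0]
  [ 0,  0, -2]
(up to reordering of blocks).

Per-block formulas:
  For a 1×1 block at λ = -2: exp(t · [-2]) = [e^(-2t)].
  For a 2×2 Jordan block J_2(-3): exp(t · J_2(-3)) = e^(-3t)·(I + t·N), where N is the 2×2 nilpotent shift.

After assembling e^{tJ} and conjugating by P, we get:

e^{tM} =
  [-t*exp(-3*t) + exp(-3*t), t*exp(-3*t) + exp(-2*t) - exp(-3*t), t*exp(-3*t)]
  [0, exp(-2*t), 0]
  [-t*exp(-3*t), t*exp(-3*t), t*exp(-3*t) + exp(-3*t)]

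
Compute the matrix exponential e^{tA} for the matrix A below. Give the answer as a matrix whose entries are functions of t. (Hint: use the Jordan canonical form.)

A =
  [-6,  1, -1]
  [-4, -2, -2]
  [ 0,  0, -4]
e^{tA} =
  [-2*t*exp(-4*t) + exp(-4*t), t*exp(-4*t), -t*exp(-4*t)]
  [-4*t*exp(-4*t), 2*t*exp(-4*t) + exp(-4*t), -2*t*exp(-4*t)]
  [0, 0, exp(-4*t)]

Strategy: write A = P · J · P⁻¹ where J is a Jordan canonical form, so e^{tA} = P · e^{tJ} · P⁻¹, and e^{tJ} can be computed block-by-block.

A has Jordan form
J =
  [-4,  1,  0]
  [ 0, -4,  0]
  [ 0,  0, -4]
(up to reordering of blocks).

Per-block formulas:
  For a 1×1 block at λ = -4: exp(t · [-4]) = [e^(-4t)].
  For a 2×2 Jordan block J_2(-4): exp(t · J_2(-4)) = e^(-4t)·(I + t·N), where N is the 2×2 nilpotent shift.

After assembling e^{tJ} and conjugating by P, we get:

e^{tA} =
  [-2*t*exp(-4*t) + exp(-4*t), t*exp(-4*t), -t*exp(-4*t)]
  [-4*t*exp(-4*t), 2*t*exp(-4*t) + exp(-4*t), -2*t*exp(-4*t)]
  [0, 0, exp(-4*t)]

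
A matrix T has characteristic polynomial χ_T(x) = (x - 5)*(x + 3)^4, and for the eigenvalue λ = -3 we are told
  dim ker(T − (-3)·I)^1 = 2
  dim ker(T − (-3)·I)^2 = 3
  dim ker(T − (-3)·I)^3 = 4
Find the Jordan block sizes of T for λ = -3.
Block sizes for λ = -3: [3, 1]

From the dimensions of kernels of powers, the number of Jordan blocks of size at least j is d_j − d_{j−1} where d_j = dim ker(N^j) (with d_0 = 0). Computing the differences gives [2, 1, 1].
The number of blocks of size exactly k is (#blocks of size ≥ k) − (#blocks of size ≥ k + 1), so the partition is: 1 block(s) of size 1, 1 block(s) of size 3.
In nonincreasing order the block sizes are [3, 1].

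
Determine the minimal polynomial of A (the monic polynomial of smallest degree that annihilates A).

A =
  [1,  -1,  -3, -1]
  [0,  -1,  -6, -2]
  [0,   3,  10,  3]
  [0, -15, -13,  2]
x^3 - 11*x^2 + 35*x - 25

The characteristic polynomial is χ_A(x) = (x - 5)^2*(x - 1)^2, so the eigenvalues are known. The minimal polynomial is
  m_A(x) = Π_λ (x − λ)^{k_λ}
where k_λ is the size of the *largest* Jordan block for λ (equivalently, the smallest k with (A − λI)^k v = 0 for every generalised eigenvector v of λ).

  λ = 1: largest Jordan block has size 1, contributing (x − 1)
  λ = 5: largest Jordan block has size 2, contributing (x − 5)^2

So m_A(x) = (x - 5)^2*(x - 1) = x^3 - 11*x^2 + 35*x - 25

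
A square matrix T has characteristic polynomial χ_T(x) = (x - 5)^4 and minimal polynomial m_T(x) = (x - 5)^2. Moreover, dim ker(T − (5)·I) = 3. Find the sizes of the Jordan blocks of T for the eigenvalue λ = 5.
Block sizes for λ = 5: [2, 1, 1]

Step 1 — from the characteristic polynomial, algebraic multiplicity of λ = 5 is 4. From dim ker(T − (5)·I) = 3, there are exactly 3 Jordan blocks for λ = 5.
Step 2 — from the minimal polynomial, the factor (x − 5)^2 tells us the largest block for λ = 5 has size 2.
Step 3 — with total size 4, 3 blocks, and largest block 2, the block sizes (in nonincreasing order) are [2, 1, 1].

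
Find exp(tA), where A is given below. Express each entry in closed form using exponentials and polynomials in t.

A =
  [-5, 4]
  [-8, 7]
e^{tA} =
  [-exp(3*t) + 2*exp(-t), exp(3*t) - exp(-t)]
  [-2*exp(3*t) + 2*exp(-t), 2*exp(3*t) - exp(-t)]

Strategy: write A = P · J · P⁻¹ where J is a Jordan canonical form, so e^{tA} = P · e^{tJ} · P⁻¹, and e^{tJ} can be computed block-by-block.

A has Jordan form
J =
  [-1, 0]
  [ 0, 3]
(up to reordering of blocks).

Per-block formulas:
  For a 1×1 block at λ = -1: exp(t · [-1]) = [e^(-1t)].
  For a 1×1 block at λ = 3: exp(t · [3]) = [e^(3t)].

After assembling e^{tJ} and conjugating by P, we get:

e^{tA} =
  [-exp(3*t) + 2*exp(-t), exp(3*t) - exp(-t)]
  [-2*exp(3*t) + 2*exp(-t), 2*exp(3*t) - exp(-t)]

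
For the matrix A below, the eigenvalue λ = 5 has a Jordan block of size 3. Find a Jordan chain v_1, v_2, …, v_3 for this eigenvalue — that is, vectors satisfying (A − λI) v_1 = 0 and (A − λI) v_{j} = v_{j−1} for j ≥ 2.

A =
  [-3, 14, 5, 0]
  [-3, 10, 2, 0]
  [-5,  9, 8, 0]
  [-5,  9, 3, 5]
A Jordan chain for λ = 5 of length 3:
v_1 = (-3, -1, -2, -2)ᵀ
v_2 = (-8, -3, -5, -5)ᵀ
v_3 = (1, 0, 0, 0)ᵀ

Let N = A − (5)·I. We want v_3 with N^3 v_3 = 0 but N^2 v_3 ≠ 0; then v_{j-1} := N · v_j for j = 3, …, 2.

Pick v_3 = (1, 0, 0, 0)ᵀ.
Then v_2 = N · v_3 = (-8, -3, -5, -5)ᵀ.
Then v_1 = N · v_2 = (-3, -1, -2, -2)ᵀ.

Sanity check: (A − (5)·I) v_1 = (0, 0, 0, 0)ᵀ = 0. ✓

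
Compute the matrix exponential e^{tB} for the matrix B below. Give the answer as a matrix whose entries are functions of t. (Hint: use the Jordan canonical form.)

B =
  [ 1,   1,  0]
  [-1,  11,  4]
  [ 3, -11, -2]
e^{tB} =
  [t*exp(4*t) - exp(4*t) + 2*exp(2*t), 3*t*exp(4*t) - exp(4*t) + exp(2*t), 2*t*exp(4*t) - exp(4*t) + exp(2*t)]
  [3*t*exp(4*t) - 2*exp(4*t) + 2*exp(2*t), 9*t*exp(4*t) + exp(2*t), 6*t*exp(4*t) - exp(4*t) + exp(2*t)]
  [-5*t*exp(4*t) + 4*exp(4*t) - 4*exp(2*t), -15*t*exp(4*t) + 2*exp(4*t) - 2*exp(2*t), -10*t*exp(4*t) + 3*exp(4*t) - 2*exp(2*t)]

Strategy: write B = P · J · P⁻¹ where J is a Jordan canonical form, so e^{tB} = P · e^{tJ} · P⁻¹, and e^{tJ} can be computed block-by-block.

B has Jordan form
J =
  [2, 0, 0]
  [0, 4, 1]
  [0, 0, 4]
(up to reordering of blocks).

Per-block formulas:
  For a 1×1 block at λ = 2: exp(t · [2]) = [e^(2t)].
  For a 2×2 Jordan block J_2(4): exp(t · J_2(4)) = e^(4t)·(I + t·N), where N is the 2×2 nilpotent shift.

After assembling e^{tJ} and conjugating by P, we get:

e^{tB} =
  [t*exp(4*t) - exp(4*t) + 2*exp(2*t), 3*t*exp(4*t) - exp(4*t) + exp(2*t), 2*t*exp(4*t) - exp(4*t) + exp(2*t)]
  [3*t*exp(4*t) - 2*exp(4*t) + 2*exp(2*t), 9*t*exp(4*t) + exp(2*t), 6*t*exp(4*t) - exp(4*t) + exp(2*t)]
  [-5*t*exp(4*t) + 4*exp(4*t) - 4*exp(2*t), -15*t*exp(4*t) + 2*exp(4*t) - 2*exp(2*t), -10*t*exp(4*t) + 3*exp(4*t) - 2*exp(2*t)]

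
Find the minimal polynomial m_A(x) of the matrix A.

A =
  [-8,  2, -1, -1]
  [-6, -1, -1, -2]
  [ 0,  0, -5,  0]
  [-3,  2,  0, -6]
x^3 + 15*x^2 + 75*x + 125

The characteristic polynomial is χ_A(x) = (x + 5)^4, so the eigenvalues are known. The minimal polynomial is
  m_A(x) = Π_λ (x − λ)^{k_λ}
where k_λ is the size of the *largest* Jordan block for λ (equivalently, the smallest k with (A − λI)^k v = 0 for every generalised eigenvector v of λ).

  λ = -5: largest Jordan block has size 3, contributing (x + 5)^3

So m_A(x) = (x + 5)^3 = x^3 + 15*x^2 + 75*x + 125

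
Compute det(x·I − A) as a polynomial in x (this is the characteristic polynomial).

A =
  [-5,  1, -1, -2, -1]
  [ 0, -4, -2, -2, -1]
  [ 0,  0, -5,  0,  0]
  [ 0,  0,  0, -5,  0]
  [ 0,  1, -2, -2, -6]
x^5 + 25*x^4 + 250*x^3 + 1250*x^2 + 3125*x + 3125

Expanding det(x·I − A) (e.g. by cofactor expansion or by noting that A is similar to its Jordan form J, which has the same characteristic polynomial as A) gives
  χ_A(x) = x^5 + 25*x^4 + 250*x^3 + 1250*x^2 + 3125*x + 3125
which factors as (x + 5)^5. The eigenvalues (with algebraic multiplicities) are λ = -5 with multiplicity 5.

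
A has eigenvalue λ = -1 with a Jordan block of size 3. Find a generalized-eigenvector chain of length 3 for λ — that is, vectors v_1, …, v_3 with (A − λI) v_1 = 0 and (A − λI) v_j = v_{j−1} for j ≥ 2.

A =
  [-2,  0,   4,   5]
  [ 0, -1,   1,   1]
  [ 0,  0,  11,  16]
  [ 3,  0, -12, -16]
A Jordan chain for λ = -1 of length 3:
v_1 = (0, 3, 0, 0)ᵀ
v_2 = (3, 1, 12, -9)ᵀ
v_3 = (1, 0, 1, 0)ᵀ

Let N = A − (-1)·I. We want v_3 with N^3 v_3 = 0 but N^2 v_3 ≠ 0; then v_{j-1} := N · v_j for j = 3, …, 2.

Pick v_3 = (1, 0, 1, 0)ᵀ.
Then v_2 = N · v_3 = (3, 1, 12, -9)ᵀ.
Then v_1 = N · v_2 = (0, 3, 0, 0)ᵀ.

Sanity check: (A − (-1)·I) v_1 = (0, 0, 0, 0)ᵀ = 0. ✓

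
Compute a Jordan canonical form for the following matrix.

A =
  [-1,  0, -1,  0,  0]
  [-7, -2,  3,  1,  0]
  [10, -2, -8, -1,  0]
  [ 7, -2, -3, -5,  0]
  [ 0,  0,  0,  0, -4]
J_3(-4) ⊕ J_1(-4) ⊕ J_1(-4)

The characteristic polynomial is
  det(x·I − A) = x^5 + 20*x^4 + 160*x^3 + 640*x^2 + 1280*x + 1024 = (x + 4)^5

Eigenvalues and multiplicities (the geometric multiplicity of λ is n − rank(A − λI), which equals the number of Jordan blocks for λ):
  λ = -4: algebraic multiplicity = 5, geometric multiplicity = 3

Determining the block sizes for each eigenvalue:
  λ = -4: with am = 5 and gm = 3, the partition is not yet determined (e.g. several partitions of 5 into 3 parts exist). Let N = A − (-4)·I. Computing rank(N^1) = 2, rank(N^2) = 1, rank(N^3) = 0; the number of blocks of size ≥ j is rank(N^{j−1}) − rank(N^j), giving [3, 1, 1]. So we have 1 block(s) of size 3, 2 block(s) of size 1 → block sizes [3, 1, 1]

Assembling the blocks gives a Jordan form
J =
  [-4,  1,  0,  0,  0]
  [ 0, -4,  1,  0,  0]
  [ 0,  0, -4,  0,  0]
  [ 0,  0,  0, -4,  0]
  [ 0,  0,  0,  0, -4]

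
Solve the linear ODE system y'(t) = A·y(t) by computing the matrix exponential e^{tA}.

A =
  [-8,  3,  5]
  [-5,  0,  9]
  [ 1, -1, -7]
e^{tA} =
  [-t^2*exp(-5*t)/2 - 3*t*exp(-5*t) + exp(-5*t), t^2*exp(-5*t)/2 + 3*t*exp(-5*t), t^2*exp(-5*t) + 5*t*exp(-5*t)]
  [-t^2*exp(-5*t)/2 - 5*t*exp(-5*t), t^2*exp(-5*t)/2 + 5*t*exp(-5*t) + exp(-5*t), t^2*exp(-5*t) + 9*t*exp(-5*t)]
  [t*exp(-5*t), -t*exp(-5*t), -2*t*exp(-5*t) + exp(-5*t)]

Strategy: write A = P · J · P⁻¹ where J is a Jordan canonical form, so e^{tA} = P · e^{tJ} · P⁻¹, and e^{tJ} can be computed block-by-block.

A has Jordan form
J =
  [-5,  1,  0]
  [ 0, -5,  1]
  [ 0,  0, -5]
(up to reordering of blocks).

Per-block formulas:
  For a 3×3 Jordan block J_3(-5): exp(t · J_3(-5)) = e^(-5t)·(I + t·N + (t^2/2)·N^2), where N is the 3×3 nilpotent shift.

After assembling e^{tJ} and conjugating by P, we get:

e^{tA} =
  [-t^2*exp(-5*t)/2 - 3*t*exp(-5*t) + exp(-5*t), t^2*exp(-5*t)/2 + 3*t*exp(-5*t), t^2*exp(-5*t) + 5*t*exp(-5*t)]
  [-t^2*exp(-5*t)/2 - 5*t*exp(-5*t), t^2*exp(-5*t)/2 + 5*t*exp(-5*t) + exp(-5*t), t^2*exp(-5*t) + 9*t*exp(-5*t)]
  [t*exp(-5*t), -t*exp(-5*t), -2*t*exp(-5*t) + exp(-5*t)]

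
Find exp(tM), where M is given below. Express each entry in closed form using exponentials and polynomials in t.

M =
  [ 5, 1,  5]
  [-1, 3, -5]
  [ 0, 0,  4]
e^{tM} =
  [t*exp(4*t) + exp(4*t), t*exp(4*t), 5*t*exp(4*t)]
  [-t*exp(4*t), -t*exp(4*t) + exp(4*t), -5*t*exp(4*t)]
  [0, 0, exp(4*t)]

Strategy: write M = P · J · P⁻¹ where J is a Jordan canonical form, so e^{tM} = P · e^{tJ} · P⁻¹, and e^{tJ} can be computed block-by-block.

M has Jordan form
J =
  [4, 1, 0]
  [0, 4, 0]
  [0, 0, 4]
(up to reordering of blocks).

Per-block formulas:
  For a 2×2 Jordan block J_2(4): exp(t · J_2(4)) = e^(4t)·(I + t·N), where N is the 2×2 nilpotent shift.
  For a 1×1 block at λ = 4: exp(t · [4]) = [e^(4t)].

After assembling e^{tJ} and conjugating by P, we get:

e^{tM} =
  [t*exp(4*t) + exp(4*t), t*exp(4*t), 5*t*exp(4*t)]
  [-t*exp(4*t), -t*exp(4*t) + exp(4*t), -5*t*exp(4*t)]
  [0, 0, exp(4*t)]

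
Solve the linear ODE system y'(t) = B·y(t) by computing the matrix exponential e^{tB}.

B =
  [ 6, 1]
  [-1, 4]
e^{tB} =
  [t*exp(5*t) + exp(5*t), t*exp(5*t)]
  [-t*exp(5*t), -t*exp(5*t) + exp(5*t)]

Strategy: write B = P · J · P⁻¹ where J is a Jordan canonical form, so e^{tB} = P · e^{tJ} · P⁻¹, and e^{tJ} can be computed block-by-block.

B has Jordan form
J =
  [5, 1]
  [0, 5]
(up to reordering of blocks).

Per-block formulas:
  For a 2×2 Jordan block J_2(5): exp(t · J_2(5)) = e^(5t)·(I + t·N), where N is the 2×2 nilpotent shift.

After assembling e^{tJ} and conjugating by P, we get:

e^{tB} =
  [t*exp(5*t) + exp(5*t), t*exp(5*t)]
  [-t*exp(5*t), -t*exp(5*t) + exp(5*t)]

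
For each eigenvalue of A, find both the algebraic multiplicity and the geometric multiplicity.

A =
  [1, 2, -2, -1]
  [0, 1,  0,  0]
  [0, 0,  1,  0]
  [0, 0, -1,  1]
λ = 1: alg = 4, geom = 2

Step 1 — factor the characteristic polynomial to read off the algebraic multiplicities:
  χ_A(x) = (x - 1)^4

Step 2 — compute geometric multiplicities via the rank-nullity identity g(λ) = n − rank(A − λI):
  rank(A − (1)·I) = 2, so dim ker(A − (1)·I) = n − 2 = 2

Summary:
  λ = 1: algebraic multiplicity = 4, geometric multiplicity = 2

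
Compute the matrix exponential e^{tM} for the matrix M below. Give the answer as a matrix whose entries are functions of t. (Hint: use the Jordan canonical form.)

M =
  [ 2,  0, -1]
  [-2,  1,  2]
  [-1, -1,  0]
e^{tM} =
  [t^2*exp(t) + t*exp(t) + exp(t), t^2*exp(t)/2, -t*exp(t)]
  [-2*t^2*exp(t) - 2*t*exp(t), -t^2*exp(t) + exp(t), 2*t*exp(t)]
  [t^2*exp(t) - t*exp(t), t^2*exp(t)/2 - t*exp(t), -t*exp(t) + exp(t)]

Strategy: write M = P · J · P⁻¹ where J is a Jordan canonical form, so e^{tM} = P · e^{tJ} · P⁻¹, and e^{tJ} can be computed block-by-block.

M has Jordan form
J =
  [1, 1, 0]
  [0, 1, 1]
  [0, 0, 1]
(up to reordering of blocks).

Per-block formulas:
  For a 3×3 Jordan block J_3(1): exp(t · J_3(1)) = e^(1t)·(I + t·N + (t^2/2)·N^2), where N is the 3×3 nilpotent shift.

After assembling e^{tJ} and conjugating by P, we get:

e^{tM} =
  [t^2*exp(t) + t*exp(t) + exp(t), t^2*exp(t)/2, -t*exp(t)]
  [-2*t^2*exp(t) - 2*t*exp(t), -t^2*exp(t) + exp(t), 2*t*exp(t)]
  [t^2*exp(t) - t*exp(t), t^2*exp(t)/2 - t*exp(t), -t*exp(t) + exp(t)]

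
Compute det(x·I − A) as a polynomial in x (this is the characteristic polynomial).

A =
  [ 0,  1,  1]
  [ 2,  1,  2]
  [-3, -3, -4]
x^3 + 3*x^2 + 3*x + 1

Expanding det(x·I − A) (e.g. by cofactor expansion or by noting that A is similar to its Jordan form J, which has the same characteristic polynomial as A) gives
  χ_A(x) = x^3 + 3*x^2 + 3*x + 1
which factors as (x + 1)^3. The eigenvalues (with algebraic multiplicities) are λ = -1 with multiplicity 3.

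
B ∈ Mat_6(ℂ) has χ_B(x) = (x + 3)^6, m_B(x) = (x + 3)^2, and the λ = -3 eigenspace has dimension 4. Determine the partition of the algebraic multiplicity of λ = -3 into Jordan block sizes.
Block sizes for λ = -3: [2, 2, 1, 1]

Step 1 — from the characteristic polynomial, algebraic multiplicity of λ = -3 is 6. From dim ker(B − (-3)·I) = 4, there are exactly 4 Jordan blocks for λ = -3.
Step 2 — from the minimal polynomial, the factor (x + 3)^2 tells us the largest block for λ = -3 has size 2.
Step 3 — with total size 6, 4 blocks, and largest block 2, the block sizes (in nonincreasing order) are [2, 2, 1, 1].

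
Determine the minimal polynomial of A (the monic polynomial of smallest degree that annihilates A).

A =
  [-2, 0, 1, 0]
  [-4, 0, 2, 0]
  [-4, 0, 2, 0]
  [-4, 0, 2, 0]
x^2

The characteristic polynomial is χ_A(x) = x^4, so the eigenvalues are known. The minimal polynomial is
  m_A(x) = Π_λ (x − λ)^{k_λ}
where k_λ is the size of the *largest* Jordan block for λ (equivalently, the smallest k with (A − λI)^k v = 0 for every generalised eigenvector v of λ).

  λ = 0: largest Jordan block has size 2, contributing (x − 0)^2

So m_A(x) = x^2 = x^2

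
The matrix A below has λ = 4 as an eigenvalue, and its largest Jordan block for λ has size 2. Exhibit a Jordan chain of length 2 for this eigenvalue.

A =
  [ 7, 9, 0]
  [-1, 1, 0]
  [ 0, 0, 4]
A Jordan chain for λ = 4 of length 2:
v_1 = (3, -1, 0)ᵀ
v_2 = (1, 0, 0)ᵀ

Let N = A − (4)·I. We want v_2 with N^2 v_2 = 0 but N^1 v_2 ≠ 0; then v_{j-1} := N · v_j for j = 2, …, 2.

Pick v_2 = (1, 0, 0)ᵀ.
Then v_1 = N · v_2 = (3, -1, 0)ᵀ.

Sanity check: (A − (4)·I) v_1 = (0, 0, 0)ᵀ = 0. ✓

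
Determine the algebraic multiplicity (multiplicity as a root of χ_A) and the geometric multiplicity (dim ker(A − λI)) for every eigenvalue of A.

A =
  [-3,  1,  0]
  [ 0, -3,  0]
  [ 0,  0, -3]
λ = -3: alg = 3, geom = 2

Step 1 — factor the characteristic polynomial to read off the algebraic multiplicities:
  χ_A(x) = (x + 3)^3

Step 2 — compute geometric multiplicities via the rank-nullity identity g(λ) = n − rank(A − λI):
  rank(A − (-3)·I) = 1, so dim ker(A − (-3)·I) = n − 1 = 2

Summary:
  λ = -3: algebraic multiplicity = 3, geometric multiplicity = 2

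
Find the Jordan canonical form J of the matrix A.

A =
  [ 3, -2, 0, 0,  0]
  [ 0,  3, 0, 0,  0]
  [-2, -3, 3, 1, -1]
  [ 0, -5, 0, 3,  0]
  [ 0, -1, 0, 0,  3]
J_2(3) ⊕ J_2(3) ⊕ J_1(3)

The characteristic polynomial is
  det(x·I − A) = x^5 - 15*x^4 + 90*x^3 - 270*x^2 + 405*x - 243 = (x - 3)^5

Eigenvalues and multiplicities (the geometric multiplicity of λ is n − rank(A − λI), which equals the number of Jordan blocks for λ):
  λ = 3: algebraic multiplicity = 5, geometric multiplicity = 3

Determining the block sizes for each eigenvalue:
  λ = 3: with am = 5 and gm = 3, the partition is not yet determined (e.g. several partitions of 5 into 3 parts exist). Let N = A − (3)·I. Computing rank(N^1) = 2, rank(N^2) = 0; the number of blocks of size ≥ j is rank(N^{j−1}) − rank(N^j), giving [3, 2]. So we have 2 block(s) of size 2, 1 block(s) of size 1 → block sizes [2, 2, 1]

Assembling the blocks gives a Jordan form
J =
  [3, 1, 0, 0, 0]
  [0, 3, 0, 0, 0]
  [0, 0, 3, 1, 0]
  [0, 0, 0, 3, 0]
  [0, 0, 0, 0, 3]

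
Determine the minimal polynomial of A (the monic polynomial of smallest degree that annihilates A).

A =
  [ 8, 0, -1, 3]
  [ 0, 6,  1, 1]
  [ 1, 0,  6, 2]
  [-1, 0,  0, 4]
x^3 - 18*x^2 + 108*x - 216

The characteristic polynomial is χ_A(x) = (x - 6)^4, so the eigenvalues are known. The minimal polynomial is
  m_A(x) = Π_λ (x − λ)^{k_λ}
where k_λ is the size of the *largest* Jordan block for λ (equivalently, the smallest k with (A − λI)^k v = 0 for every generalised eigenvector v of λ).

  λ = 6: largest Jordan block has size 3, contributing (x − 6)^3

So m_A(x) = (x - 6)^3 = x^3 - 18*x^2 + 108*x - 216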